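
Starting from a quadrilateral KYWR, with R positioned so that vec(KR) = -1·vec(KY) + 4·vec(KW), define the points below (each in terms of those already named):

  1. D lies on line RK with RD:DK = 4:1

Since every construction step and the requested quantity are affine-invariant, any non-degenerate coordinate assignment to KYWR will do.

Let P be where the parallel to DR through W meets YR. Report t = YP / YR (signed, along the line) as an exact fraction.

t = 3/4

Work in coordinates with K = (0, 0), Y = (1, 0), W = (0, 1), R = (-1, 4).
1. D lies on line RK with RD:DK = 4:1 ⇒ D = (-1/5, 4/5)
through W parallel to DR: direction (-4/5, 16/5); meets YR at P = (-1/2, 3)
P = Y + t·(R−Y) with t = 3/4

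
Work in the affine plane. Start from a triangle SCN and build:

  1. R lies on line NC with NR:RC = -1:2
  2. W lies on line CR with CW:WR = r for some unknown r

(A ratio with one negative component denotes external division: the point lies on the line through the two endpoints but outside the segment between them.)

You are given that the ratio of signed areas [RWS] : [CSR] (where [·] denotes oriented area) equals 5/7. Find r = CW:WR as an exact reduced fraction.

Assign S = (0, 0), C = (1, 0), N = (0, 1) — the answer is frame-independent, so this choice is without loss of generality.
1. R lies on line NC with NR:RC = -1:2 ⇒ R = (-1, 2)
2. With CW:WR = r, write λ = r/(r+1) so W = C + λ·(R−C); W is affine-linear in λ
Every point depending on W is an affine combination of W and λ-independent points, so each such coordinate is linear in λ; the λ² term in each signed area is a multiple of (R−C)×(R−C) = 0, so 2·[RWS] and 2·[CSR] are each linear in λ. Evaluating at λ=0 and λ=1:
  2·[RWS] = 2·λ − 2,   2·[CSR] = -2
So [RWS]:[CSR] = (2·λ − 2) / (-2). Setting this equal to 5/7:
  2·λ − 2 = 5/7·(-2)  ⇒  λ = 2/7
Then r = λ/(1−λ) = (2/7)/(5/7) = 2/5. Check: with r = 2/5, W = (3/7, 4/7) and [RWS]:[CSR] = 5/7 as required.

r = 2/5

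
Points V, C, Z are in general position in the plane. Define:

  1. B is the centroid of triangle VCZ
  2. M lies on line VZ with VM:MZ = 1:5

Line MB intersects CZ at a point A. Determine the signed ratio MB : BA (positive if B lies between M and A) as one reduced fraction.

MB:BA = 3/2

Set V = (0, 0), C = (1, 0), Z = (0, 1); any affine frame gives the same invariant.
1. B is the centroid of triangle VCZ ⇒ B = (1/3, 1/3)
2. M lies on line VZ with VM:MZ = 1:5 ⇒ M = (0, 1/6)
line MB meets CZ at A = (5/9, 4/9)
B = M + t·(A−M) with t = 3/5, so MB:BA = 3/5:2/5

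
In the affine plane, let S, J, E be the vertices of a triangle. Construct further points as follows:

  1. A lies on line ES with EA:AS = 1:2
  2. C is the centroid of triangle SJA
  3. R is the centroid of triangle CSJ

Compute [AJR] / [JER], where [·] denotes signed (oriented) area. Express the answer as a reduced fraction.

Set S = (0, 0), J = (1, 0), E = (0, 1); any affine frame gives the same invariant.
1. A lies on line ES with EA:AS = 1:2 ⇒ A = (0, 2/3)
2. C is the centroid of triangle SJA ⇒ C = (1/3, 2/9)
3. R is the centroid of triangle CSJ ⇒ R = (4/9, 2/27)
2·[AJR] = -8/27, 2·[JER] = 13/27
[AJR]:[JER] = -8/27:13/27 = -8/13

[AJR]:[JER] = -8/13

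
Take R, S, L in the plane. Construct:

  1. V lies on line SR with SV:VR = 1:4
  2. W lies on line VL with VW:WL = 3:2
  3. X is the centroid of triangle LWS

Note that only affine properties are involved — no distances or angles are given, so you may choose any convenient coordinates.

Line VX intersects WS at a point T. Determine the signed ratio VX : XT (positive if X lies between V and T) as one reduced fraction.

VX:XT = -11/2

Set R = (0, 0), S = (1, 0), L = (0, 1); any affine frame gives the same invariant.
1. V lies on line SR with SV:VR = 1:4 ⇒ V = (4/5, 0)
2. W lies on line VL with VW:WL = 3:2 ⇒ W = (8/25, 3/5)
3. X is the centroid of triangle LWS ⇒ X = (11/25, 8/15)
line VX meets WS at T = (139/275, 24/55)
X = V + t·(T−V) with t = 11/9, so VX:XT = 11/9:-2/9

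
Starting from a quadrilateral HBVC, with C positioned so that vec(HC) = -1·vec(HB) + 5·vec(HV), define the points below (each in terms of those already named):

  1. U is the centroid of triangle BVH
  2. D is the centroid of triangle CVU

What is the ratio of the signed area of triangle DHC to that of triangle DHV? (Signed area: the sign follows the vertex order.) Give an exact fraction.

[DHC]:[DHV] = -9/2

Choose coordinates H = (0, 0), B = (1, 0), V = (0, 1), C = (-1, 5).
1. U is the centroid of triangle BVH ⇒ U = (1/3, 1/3)
2. D is the centroid of triangle CVU ⇒ D = (-2/9, 19/9)
2·[DHC] = -1, 2·[DHV] = 2/9
[DHC]:[DHV] = -1:2/9 = -9/2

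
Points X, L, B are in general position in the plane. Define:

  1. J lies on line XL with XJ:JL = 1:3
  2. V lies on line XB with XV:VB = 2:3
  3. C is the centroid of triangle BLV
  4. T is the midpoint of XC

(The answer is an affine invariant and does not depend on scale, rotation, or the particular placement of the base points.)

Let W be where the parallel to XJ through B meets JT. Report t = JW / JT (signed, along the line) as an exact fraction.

Work in coordinates with X = (0, 0), L = (1, 0), B = (0, 1).
1. J lies on line XL with XJ:JL = 1:3 ⇒ J = (1/4, 0)
2. V lies on line XB with XV:VB = 2:3 ⇒ V = (0, 2/5)
3. C is the centroid of triangle BLV ⇒ C = (1/3, 7/15)
4. T is the midpoint of XC ⇒ T = (1/6, 7/30)
through B parallel to XJ: direction (1/4, 0); meets JT at W = (-3/28, 1)
W = J + t·(T−J) with t = 30/7

t = 30/7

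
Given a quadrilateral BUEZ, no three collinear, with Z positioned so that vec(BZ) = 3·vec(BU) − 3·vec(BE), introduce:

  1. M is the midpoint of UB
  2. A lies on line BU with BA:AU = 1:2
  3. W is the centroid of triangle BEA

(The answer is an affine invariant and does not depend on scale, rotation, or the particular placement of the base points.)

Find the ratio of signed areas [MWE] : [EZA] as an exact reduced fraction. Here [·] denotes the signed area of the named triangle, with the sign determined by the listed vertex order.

[MWE]:[EZA] = 2/15

Choose coordinates B = (0, 0), U = (1, 0), E = (0, 1), Z = (3, -3).
1. M is the midpoint of UB ⇒ M = (1/2, 0)
2. A lies on line BU with BA:AU = 1:2 ⇒ A = (1/3, 0)
3. W is the centroid of triangle BEA ⇒ W = (1/9, 1/3)
2·[MWE] = -2/9, 2·[EZA] = -5/3
[MWE]:[EZA] = -2/9:-5/3 = 2/15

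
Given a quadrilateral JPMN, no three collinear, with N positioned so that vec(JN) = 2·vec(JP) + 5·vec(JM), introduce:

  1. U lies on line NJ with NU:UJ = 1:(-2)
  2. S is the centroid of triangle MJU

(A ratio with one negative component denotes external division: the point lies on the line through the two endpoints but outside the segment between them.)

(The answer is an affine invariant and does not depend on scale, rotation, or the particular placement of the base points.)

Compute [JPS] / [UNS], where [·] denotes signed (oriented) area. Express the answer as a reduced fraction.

Work in coordinates with J = (0, 0), P = (1, 0), M = (0, 1), N = (2, 5).
1. U lies on line NJ with NU:UJ = 1:(-2) ⇒ U = (4, 10)
2. S is the centroid of triangle MJU ⇒ S = (4/3, 11/3)
2·[JPS] = 11/3, 2·[UNS] = -2/3
[JPS]:[UNS] = 11/3:-2/3 = -11/2

[JPS]:[UNS] = -11/2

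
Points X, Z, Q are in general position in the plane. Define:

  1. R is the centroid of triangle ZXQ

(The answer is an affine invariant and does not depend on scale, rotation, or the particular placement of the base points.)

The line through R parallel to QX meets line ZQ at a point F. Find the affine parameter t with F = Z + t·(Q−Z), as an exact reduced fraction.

t = 2/3

Choose coordinates X = (0, 0), Z = (1, 0), Q = (0, 1).
1. R is the centroid of triangle ZXQ ⇒ R = (1/3, 1/3)
through R parallel to QX: direction (0, -1); meets ZQ at F = (1/3, 2/3)
F = Z + t·(Q−Z) with t = 2/3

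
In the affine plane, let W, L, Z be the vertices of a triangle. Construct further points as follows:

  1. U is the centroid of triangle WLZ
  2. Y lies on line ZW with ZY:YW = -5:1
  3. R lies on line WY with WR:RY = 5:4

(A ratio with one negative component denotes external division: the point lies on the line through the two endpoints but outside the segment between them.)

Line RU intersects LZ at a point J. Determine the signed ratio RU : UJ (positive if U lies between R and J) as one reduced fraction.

RU:UJ = 29/12

Assign W = (0, 0), L = (1, 0), Z = (0, 1) — the answer is frame-independent, so this choice is without loss of generality.
1. U is the centroid of triangle WLZ ⇒ U = (1/3, 1/3)
2. Y lies on line ZW with ZY:YW = -5:1 ⇒ Y = (0, -1/4)
3. R lies on line WY with WR:RY = 5:4 ⇒ R = (0, -5/36)
line RU meets LZ at J = (41/87, 46/87)
U = R + t·(J−R) with t = 29/41, so RU:UJ = 29/41:12/41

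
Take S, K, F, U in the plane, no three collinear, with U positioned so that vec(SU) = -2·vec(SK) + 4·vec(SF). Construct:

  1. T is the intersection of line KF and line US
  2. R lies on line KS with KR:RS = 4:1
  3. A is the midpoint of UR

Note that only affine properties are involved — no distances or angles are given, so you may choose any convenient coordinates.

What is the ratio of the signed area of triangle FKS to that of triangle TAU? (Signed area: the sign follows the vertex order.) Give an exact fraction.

[FKS]:[TAU] = -5

Choose coordinates S = (0, 0), K = (1, 0), F = (0, 1), U = (-2, 4).
1. T is the intersection of line KF and line US ⇒ T = (-1, 2)
2. R lies on line KS with KR:RS = 4:1 ⇒ R = (1/5, 0)
3. A is the midpoint of UR ⇒ A = (-9/10, 2)
2·[FKS] = -1, 2·[TAU] = 1/5
[FKS]:[TAU] = -1:1/5 = -5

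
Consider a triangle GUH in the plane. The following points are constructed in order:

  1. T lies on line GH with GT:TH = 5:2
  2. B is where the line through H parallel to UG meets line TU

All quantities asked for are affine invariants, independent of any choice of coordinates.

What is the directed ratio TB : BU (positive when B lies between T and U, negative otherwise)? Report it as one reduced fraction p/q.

Assign G = (0, 0), U = (1, 0), H = (0, 1) — the answer is frame-independent, so this choice is without loss of generality.
1. T lies on line GH with GT:TH = 5:2 ⇒ T = (0, 5/7)
2. B is where the line through H parallel to UG meets line TU ⇒ B = (-2/5, 1)
B = T + t·(U−T) with t = -2/5, so TB:BU = t:(1−t) = -2/5:7/5

TB:BU = -2/7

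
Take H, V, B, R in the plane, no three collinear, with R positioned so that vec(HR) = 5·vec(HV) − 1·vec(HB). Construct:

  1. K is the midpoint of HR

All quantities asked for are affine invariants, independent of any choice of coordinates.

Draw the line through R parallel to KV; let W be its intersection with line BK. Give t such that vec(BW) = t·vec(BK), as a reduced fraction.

Assign H = (0, 0), V = (1, 0), B = (0, 1), R = (5, -1) — the answer is frame-independent, so this choice is without loss of generality.
1. K is the midpoint of HR ⇒ K = (5/2, -1/2)
through R parallel to KV: direction (-3/2, 1/2); meets BK at W = (5/4, 1/4)
W = B + t·(K−B) with t = 1/2

t = 1/2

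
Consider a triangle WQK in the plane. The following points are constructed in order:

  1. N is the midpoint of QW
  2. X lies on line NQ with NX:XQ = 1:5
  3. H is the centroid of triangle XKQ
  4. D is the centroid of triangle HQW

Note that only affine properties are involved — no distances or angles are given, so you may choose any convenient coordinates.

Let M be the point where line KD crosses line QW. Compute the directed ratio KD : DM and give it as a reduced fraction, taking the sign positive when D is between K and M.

Assign W = (0, 0), Q = (1, 0), K = (0, 1) — the answer is frame-independent, so this choice is without loss of generality.
1. N is the midpoint of QW ⇒ N = (1/2, 0)
2. X lies on line NQ with NX:XQ = 1:5 ⇒ X = (7/12, 0)
3. H is the centroid of triangle XKQ ⇒ H = (19/36, 1/3)
4. D is the centroid of triangle HQW ⇒ D = (55/108, 1/9)
line KD meets QW at M = (55/96, 0)
D = K + t·(M−K) with t = 8/9, so KD:DM = 8/9:1/9

KD:DM = 8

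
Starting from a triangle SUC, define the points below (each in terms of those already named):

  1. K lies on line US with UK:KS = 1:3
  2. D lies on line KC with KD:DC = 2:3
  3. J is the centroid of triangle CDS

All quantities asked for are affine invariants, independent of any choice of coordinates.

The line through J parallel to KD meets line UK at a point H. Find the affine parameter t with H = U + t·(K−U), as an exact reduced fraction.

t = 2

Choose coordinates S = (0, 0), U = (1, 0), C = (0, 1).
1. K lies on line US with UK:KS = 1:3 ⇒ K = (3/4, 0)
2. D lies on line KC with KD:DC = 2:3 ⇒ D = (9/20, 2/5)
3. J is the centroid of triangle CDS ⇒ J = (3/20, 7/15)
through J parallel to KD: direction (-3/10, 2/5); meets UK at H = (1/2, 0)
H = U + t·(K−U) with t = 2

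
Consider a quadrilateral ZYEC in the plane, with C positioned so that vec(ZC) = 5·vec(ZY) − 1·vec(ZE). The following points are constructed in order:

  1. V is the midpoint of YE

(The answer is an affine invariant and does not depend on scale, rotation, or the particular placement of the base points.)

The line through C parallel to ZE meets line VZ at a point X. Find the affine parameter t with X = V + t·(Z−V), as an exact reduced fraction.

Set Z = (0, 0), Y = (1, 0), E = (0, 1), C = (5, -1); any affine frame gives the same invariant.
1. V is the midpoint of YE ⇒ V = (1/2, 1/2)
through C parallel to ZE: direction (0, 1); meets VZ at X = (5, 5)
X = V + t·(Z−V) with t = -9

t = -9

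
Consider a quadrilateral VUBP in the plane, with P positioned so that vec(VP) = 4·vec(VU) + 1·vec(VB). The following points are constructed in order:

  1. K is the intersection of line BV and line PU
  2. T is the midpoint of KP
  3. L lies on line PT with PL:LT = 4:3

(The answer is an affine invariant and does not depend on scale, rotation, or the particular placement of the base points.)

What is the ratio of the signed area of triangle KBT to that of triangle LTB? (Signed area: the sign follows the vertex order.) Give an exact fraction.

Assign V = (0, 0), U = (1, 0), B = (0, 1), P = (4, 1) — the answer is frame-independent, so this choice is without loss of generality.
1. K is the intersection of line BV and line PU ⇒ K = (0, -1/3)
2. T is the midpoint of KP ⇒ T = (2, 1/3)
3. L lies on line PT with PL:LT = 4:3 ⇒ L = (20/7, 13/21)
2·[KBT] = -8/3, 2·[LTB] = -8/7
[KBT]:[LTB] = -8/3:-8/7 = 7/3

[KBT]:[LTB] = 7/3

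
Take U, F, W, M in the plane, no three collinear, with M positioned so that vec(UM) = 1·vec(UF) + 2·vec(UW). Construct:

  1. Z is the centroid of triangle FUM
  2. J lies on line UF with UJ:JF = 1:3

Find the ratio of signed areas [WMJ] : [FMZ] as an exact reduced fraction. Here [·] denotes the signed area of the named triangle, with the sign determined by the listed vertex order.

[WMJ]:[FMZ] = -15/8

Work in coordinates with U = (0, 0), F = (1, 0), W = (0, 1), M = (1, 2).
1. Z is the centroid of triangle FUM ⇒ Z = (2/3, 2/3)
2. J lies on line UF with UJ:JF = 1:3 ⇒ J = (1/4, 0)
2·[WMJ] = -5/4, 2·[FMZ] = 2/3
[WMJ]:[FMZ] = -5/4:2/3 = -15/8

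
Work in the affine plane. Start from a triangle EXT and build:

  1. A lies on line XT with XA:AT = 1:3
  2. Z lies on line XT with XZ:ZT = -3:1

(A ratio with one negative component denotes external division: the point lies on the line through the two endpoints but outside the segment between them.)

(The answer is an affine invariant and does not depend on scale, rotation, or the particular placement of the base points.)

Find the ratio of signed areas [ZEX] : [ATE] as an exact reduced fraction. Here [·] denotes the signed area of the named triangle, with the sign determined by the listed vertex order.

Assign E = (0, 0), X = (1, 0), T = (0, 1) — the answer is frame-independent, so this choice is without loss of generality.
1. A lies on line XT with XA:AT = 1:3 ⇒ A = (3/4, 1/4)
2. Z lies on line XT with XZ:ZT = -3:1 ⇒ Z = (-1/2, 3/2)
2·[ZEX] = 3/2, 2·[ATE] = 3/4
[ZEX]:[ATE] = 3/2:3/4 = 2

[ZEX]:[ATE] = 2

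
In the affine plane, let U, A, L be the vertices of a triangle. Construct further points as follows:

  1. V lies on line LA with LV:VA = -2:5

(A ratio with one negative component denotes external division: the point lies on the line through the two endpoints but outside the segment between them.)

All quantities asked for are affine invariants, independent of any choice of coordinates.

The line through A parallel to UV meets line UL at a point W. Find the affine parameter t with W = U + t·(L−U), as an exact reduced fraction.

t = 5/2

Set U = (0, 0), A = (1, 0), L = (0, 1); any affine frame gives the same invariant.
1. V lies on line LA with LV:VA = -2:5 ⇒ V = (-2/3, 5/3)
through A parallel to UV: direction (-2/3, 5/3); meets UL at W = (0, 5/2)
W = U + t·(L−U) with t = 5/2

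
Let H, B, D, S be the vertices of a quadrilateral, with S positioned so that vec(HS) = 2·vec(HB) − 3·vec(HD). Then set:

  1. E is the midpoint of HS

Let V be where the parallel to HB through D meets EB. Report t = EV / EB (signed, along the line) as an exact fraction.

Set H = (0, 0), B = (1, 0), D = (0, 1), S = (2, -3); any affine frame gives the same invariant.
1. E is the midpoint of HS ⇒ E = (1, -3/2)
through D parallel to HB: direction (1, 0); meets EB at V = (1, 1)
V = E + t·(B−E) with t = 5/3

t = 5/3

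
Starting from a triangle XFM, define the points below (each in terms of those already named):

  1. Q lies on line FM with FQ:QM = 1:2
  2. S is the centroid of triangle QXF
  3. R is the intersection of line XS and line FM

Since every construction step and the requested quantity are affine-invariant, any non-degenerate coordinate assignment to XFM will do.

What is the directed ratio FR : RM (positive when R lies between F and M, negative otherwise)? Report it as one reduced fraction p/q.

Set X = (0, 0), F = (1, 0), M = (0, 1); any affine frame gives the same invariant.
1. Q lies on line FM with FQ:QM = 1:2 ⇒ Q = (2/3, 1/3)
2. S is the centroid of triangle QXF ⇒ S = (5/9, 1/9)
3. R is the intersection of line XS and line FM ⇒ R = (5/6, 1/6)
R = F + t·(M−F) with t = 1/6, so FR:RM = t:(1−t) = 1/6:5/6

FR:RM = 1/5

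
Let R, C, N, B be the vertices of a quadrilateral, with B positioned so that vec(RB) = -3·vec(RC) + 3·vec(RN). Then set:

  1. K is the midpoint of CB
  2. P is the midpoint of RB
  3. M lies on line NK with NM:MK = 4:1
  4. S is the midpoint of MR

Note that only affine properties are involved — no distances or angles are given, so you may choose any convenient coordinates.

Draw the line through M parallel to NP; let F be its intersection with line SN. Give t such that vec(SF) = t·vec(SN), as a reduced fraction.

t = 17/13

Set R = (0, 0), C = (1, 0), N = (0, 1), B = (-3, 3); any affine frame gives the same invariant.
1. K is the midpoint of CB ⇒ K = (-1, 3/2)
2. P is the midpoint of RB ⇒ P = (-3/2, 3/2)
3. M lies on line NK with NM:MK = 4:1 ⇒ M = (-4/5, 7/5)
4. S is the midpoint of MR ⇒ S = (-2/5, 7/10)
through M parallel to NP: direction (-3/2, 1/2); meets SN at F = (8/65, 71/65)
F = S + t·(N−S) with t = 17/13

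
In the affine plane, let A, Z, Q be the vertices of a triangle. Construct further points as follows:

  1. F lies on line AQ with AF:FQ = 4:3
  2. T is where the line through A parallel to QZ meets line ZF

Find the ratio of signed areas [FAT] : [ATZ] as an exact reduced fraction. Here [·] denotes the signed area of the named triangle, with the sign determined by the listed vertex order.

[FAT]:[ATZ] = 4/7

Choose coordinates A = (0, 0), Z = (1, 0), Q = (0, 1).
1. F lies on line AQ with AF:FQ = 4:3 ⇒ F = (0, 4/7)
2. T is where the line through A parallel to QZ meets line ZF ⇒ T = (-4/3, 4/3)
2·[FAT] = -16/21, 2·[ATZ] = -4/3
[FAT]:[ATZ] = -16/21:-4/3 = 4/7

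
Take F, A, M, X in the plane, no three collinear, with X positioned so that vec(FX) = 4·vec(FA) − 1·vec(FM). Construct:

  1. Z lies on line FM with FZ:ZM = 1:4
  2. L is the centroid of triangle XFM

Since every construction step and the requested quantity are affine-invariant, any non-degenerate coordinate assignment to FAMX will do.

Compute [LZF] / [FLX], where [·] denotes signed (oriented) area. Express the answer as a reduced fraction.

[LZF]:[FLX] = -1/5

Choose coordinates F = (0, 0), A = (1, 0), M = (0, 1), X = (4, -1).
1. Z lies on line FM with FZ:ZM = 1:4 ⇒ Z = (0, 1/5)
2. L is the centroid of triangle XFM ⇒ L = (4/3, 0)
2·[LZF] = 4/15, 2·[FLX] = -4/3
[LZF]:[FLX] = 4/15:-4/3 = -1/5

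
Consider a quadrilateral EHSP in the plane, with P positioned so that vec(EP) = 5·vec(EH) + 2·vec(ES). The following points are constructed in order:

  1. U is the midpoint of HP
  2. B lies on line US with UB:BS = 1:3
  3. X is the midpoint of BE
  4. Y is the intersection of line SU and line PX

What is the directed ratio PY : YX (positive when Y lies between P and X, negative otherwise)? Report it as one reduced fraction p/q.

Work in coordinates with E = (0, 0), H = (1, 0), S = (0, 1), P = (5, 2).
1. U is the midpoint of HP ⇒ U = (3, 1)
2. B lies on line US with UB:BS = 1:3 ⇒ B = (9/4, 1)
3. X is the midpoint of BE ⇒ X = (9/8, 1/2)
4. Y is the intersection of line SU and line PX ⇒ Y = (29/12, 1)
Y = P + t·(X−P) with t = 2/3, so PY:YX = t:(1−t) = 2/3:1/3

PY:YX = 2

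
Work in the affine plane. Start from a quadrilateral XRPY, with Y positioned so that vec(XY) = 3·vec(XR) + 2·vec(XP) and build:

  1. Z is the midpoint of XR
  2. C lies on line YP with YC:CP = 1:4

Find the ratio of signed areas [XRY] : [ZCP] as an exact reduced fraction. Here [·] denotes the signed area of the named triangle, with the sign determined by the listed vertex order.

Assign X = (0, 0), R = (1, 0), P = (0, 1), Y = (3, 2) — the answer is frame-independent, so this choice is without loss of generality.
1. Z is the midpoint of XR ⇒ Z = (1/2, 0)
2. C lies on line YP with YC:CP = 1:4 ⇒ C = (12/5, 9/5)
2·[XRY] = 2, 2·[ZCP] = 14/5
[XRY]:[ZCP] = 2:14/5 = 5/7

[XRY]:[ZCP] = 5/7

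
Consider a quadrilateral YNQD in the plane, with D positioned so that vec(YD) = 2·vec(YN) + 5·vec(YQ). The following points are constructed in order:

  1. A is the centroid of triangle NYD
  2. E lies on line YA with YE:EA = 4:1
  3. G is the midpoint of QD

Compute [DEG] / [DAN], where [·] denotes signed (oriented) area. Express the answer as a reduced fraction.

[DEG]:[DAN] = -19/25

Choose coordinates Y = (0, 0), N = (1, 0), Q = (0, 1), D = (2, 5).
1. A is the centroid of triangle NYD ⇒ A = (1, 5/3)
2. E lies on line YA with YE:EA = 4:1 ⇒ E = (4/5, 4/3)
3. G is the midpoint of QD ⇒ G = (1, 3)
2·[DEG] = -19/15, 2·[DAN] = 5/3
[DEG]:[DAN] = -19/15:5/3 = -19/25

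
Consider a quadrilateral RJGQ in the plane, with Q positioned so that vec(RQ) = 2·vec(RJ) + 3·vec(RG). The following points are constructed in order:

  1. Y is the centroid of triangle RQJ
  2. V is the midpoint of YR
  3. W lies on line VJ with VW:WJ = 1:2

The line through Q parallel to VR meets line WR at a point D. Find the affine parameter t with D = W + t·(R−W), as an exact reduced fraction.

t = 4

Choose coordinates R = (0, 0), J = (1, 0), G = (0, 1), Q = (2, 3).
1. Y is the centroid of triangle RQJ ⇒ Y = (1, 1)
2. V is the midpoint of YR ⇒ V = (1/2, 1/2)
3. W lies on line VJ with VW:WJ = 1:2 ⇒ W = (2/3, 1/3)
through Q parallel to VR: direction (-1/2, -1/2); meets WR at D = (-2, -1)
D = W + t·(R−W) with t = 4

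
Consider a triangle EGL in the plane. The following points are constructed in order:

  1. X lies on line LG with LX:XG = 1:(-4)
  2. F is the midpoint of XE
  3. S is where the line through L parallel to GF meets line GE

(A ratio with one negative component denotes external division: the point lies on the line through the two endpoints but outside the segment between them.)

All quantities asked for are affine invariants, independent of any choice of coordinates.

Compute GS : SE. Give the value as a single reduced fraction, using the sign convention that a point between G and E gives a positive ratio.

GS:SE = -3/7

Assign E = (0, 0), G = (1, 0), L = (0, 1) — the answer is frame-independent, so this choice is without loss of generality.
1. X lies on line LG with LX:XG = 1:(-4) ⇒ X = (-1/3, 4/3)
2. F is the midpoint of XE ⇒ F = (-1/6, 2/3)
3. S is where the line through L parallel to GF meets line GE ⇒ S = (7/4, 0)
S = G + t·(E−G) with t = -3/4, so GS:SE = t:(1−t) = -3/4:7/4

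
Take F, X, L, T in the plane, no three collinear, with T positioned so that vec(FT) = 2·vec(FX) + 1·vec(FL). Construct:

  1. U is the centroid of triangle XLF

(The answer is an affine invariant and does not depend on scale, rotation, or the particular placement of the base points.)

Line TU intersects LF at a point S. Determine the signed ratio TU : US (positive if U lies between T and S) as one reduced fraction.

Assign F = (0, 0), X = (1, 0), L = (0, 1), T = (2, 1) — the answer is frame-independent, so this choice is without loss of generality.
1. U is the centroid of triangle XLF ⇒ U = (1/3, 1/3)
line TU meets LF at S = (0, 1/5)
U = T + t·(S−T) with t = 5/6, so TU:US = 5/6:1/6

TU:US = 5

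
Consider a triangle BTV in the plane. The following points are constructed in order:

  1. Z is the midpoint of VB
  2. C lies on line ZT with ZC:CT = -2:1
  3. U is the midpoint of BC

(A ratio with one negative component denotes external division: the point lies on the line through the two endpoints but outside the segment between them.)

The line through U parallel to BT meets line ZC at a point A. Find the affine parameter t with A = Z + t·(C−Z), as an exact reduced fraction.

t = 3/4

Set B = (0, 0), T = (1, 0), V = (0, 1); any affine frame gives the same invariant.
1. Z is the midpoint of VB ⇒ Z = (0, 1/2)
2. C lies on line ZT with ZC:CT = -2:1 ⇒ C = (2, -1/2)
3. U is the midpoint of BC ⇒ U = (1, -1/4)
through U parallel to BT: direction (1, 0); meets ZC at A = (3/2, -1/4)
A = Z + t·(C−Z) with t = 3/4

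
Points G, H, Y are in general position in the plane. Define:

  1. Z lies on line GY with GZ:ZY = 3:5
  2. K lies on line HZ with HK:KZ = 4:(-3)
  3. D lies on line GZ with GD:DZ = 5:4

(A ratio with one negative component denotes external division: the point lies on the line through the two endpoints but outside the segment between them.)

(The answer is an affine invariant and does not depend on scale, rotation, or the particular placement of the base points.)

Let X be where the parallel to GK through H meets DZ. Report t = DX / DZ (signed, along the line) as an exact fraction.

Set G = (0, 0), H = (1, 0), Y = (0, 1); any affine frame gives the same invariant.
1. Z lies on line GY with GZ:ZY = 3:5 ⇒ Z = (0, 3/8)
2. K lies on line HZ with HK:KZ = 4:(-3) ⇒ K = (-3, 3/2)
3. D lies on line GZ with GD:DZ = 5:4 ⇒ D = (0, 5/24)
through H parallel to GK: direction (-3, 3/2); meets DZ at X = (0, 1/2)
X = D + t·(Z−D) with t = 7/4

t = 7/4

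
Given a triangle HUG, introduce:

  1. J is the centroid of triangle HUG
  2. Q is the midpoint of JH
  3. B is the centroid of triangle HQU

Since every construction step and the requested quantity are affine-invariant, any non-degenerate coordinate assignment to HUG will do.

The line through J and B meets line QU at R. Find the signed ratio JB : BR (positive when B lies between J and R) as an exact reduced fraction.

JB:BR = -4

Work in coordinates with H = (0, 0), U = (1, 0), G = (0, 1).
1. J is the centroid of triangle HUG ⇒ J = (1/3, 1/3)
2. Q is the midpoint of JH ⇒ Q = (1/6, 1/6)
3. B is the centroid of triangle HQU ⇒ B = (7/18, 1/18)
line JB meets QU at R = (3/8, 1/8)
B = J + t·(R−J) with t = 4/3, so JB:BR = 4/3:-1/3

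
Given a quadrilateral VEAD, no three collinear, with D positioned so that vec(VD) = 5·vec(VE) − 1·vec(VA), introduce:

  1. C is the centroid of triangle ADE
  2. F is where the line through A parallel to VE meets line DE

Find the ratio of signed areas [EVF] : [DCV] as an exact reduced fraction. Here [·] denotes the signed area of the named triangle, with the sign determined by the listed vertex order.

[EVF]:[DCV] = -1/2

Set V = (0, 0), E = (1, 0), A = (0, 1), D = (5, -1); any affine frame gives the same invariant.
1. C is the centroid of triangle ADE ⇒ C = (2, 0)
2. F is where the line through A parallel to VE meets line DE ⇒ F = (-3, 1)
2·[EVF] = -1, 2·[DCV] = 2
[EVF]:[DCV] = -1:2 = -1/2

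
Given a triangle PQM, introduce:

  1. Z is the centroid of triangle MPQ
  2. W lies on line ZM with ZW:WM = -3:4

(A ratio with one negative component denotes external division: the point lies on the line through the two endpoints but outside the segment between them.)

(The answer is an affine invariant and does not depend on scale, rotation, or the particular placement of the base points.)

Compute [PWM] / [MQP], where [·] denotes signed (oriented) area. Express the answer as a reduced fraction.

[PWM]:[MQP] = -4/3

Choose coordinates P = (0, 0), Q = (1, 0), M = (0, 1).
1. Z is the centroid of triangle MPQ ⇒ Z = (1/3, 1/3)
2. W lies on line ZM with ZW:WM = -3:4 ⇒ W = (4/3, -5/3)
2·[PWM] = 4/3, 2·[MQP] = -1
[PWM]:[MQP] = 4/3:-1 = -4/3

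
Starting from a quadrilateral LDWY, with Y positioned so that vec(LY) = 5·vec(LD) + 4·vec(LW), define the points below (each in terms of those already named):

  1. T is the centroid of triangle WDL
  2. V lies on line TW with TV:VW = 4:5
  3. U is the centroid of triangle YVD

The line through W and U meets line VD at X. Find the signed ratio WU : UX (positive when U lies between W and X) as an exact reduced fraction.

WU:UX = -47/52

Set L = (0, 0), D = (1, 0), W = (0, 1), Y = (5, 4); any affine frame gives the same invariant.
1. T is the centroid of triangle WDL ⇒ T = (1/3, 1/3)
2. V lies on line TW with TV:VW = 4:5 ⇒ V = (5/27, 17/27)
3. U is the centroid of triangle YVD ⇒ U = (167/81, 125/81)
line WU meets VD at X = (-835/3807, 3587/3807)
U = W + t·(X−W) with t = -47/5, so WU:UX = -47/5:52/5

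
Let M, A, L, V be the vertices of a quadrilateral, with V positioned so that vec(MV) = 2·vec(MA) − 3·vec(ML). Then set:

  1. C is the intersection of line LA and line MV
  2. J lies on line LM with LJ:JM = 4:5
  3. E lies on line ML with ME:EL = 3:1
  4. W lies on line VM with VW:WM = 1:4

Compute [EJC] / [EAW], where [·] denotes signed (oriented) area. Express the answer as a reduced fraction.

Work in coordinates with M = (0, 0), A = (1, 0), L = (0, 1), V = (2, -3).
1. C is the intersection of line LA and line MV ⇒ C = (-2, 3)
2. J lies on line LM with LJ:JM = 4:5 ⇒ J = (0, 5/9)
3. E lies on line ML with ME:EL = 3:1 ⇒ E = (0, 3/4)
4. W lies on line VM with VW:WM = 1:4 ⇒ W = (8/5, -12/5)
2·[EJC] = -7/18, 2·[EAW] = -39/20
[EJC]:[EAW] = -7/18:-39/20 = 70/351

[EJC]:[EAW] = 70/351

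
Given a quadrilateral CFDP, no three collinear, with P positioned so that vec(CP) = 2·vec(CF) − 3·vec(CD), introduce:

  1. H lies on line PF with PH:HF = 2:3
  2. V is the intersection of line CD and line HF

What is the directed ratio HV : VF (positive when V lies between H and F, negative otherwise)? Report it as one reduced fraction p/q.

Work in coordinates with C = (0, 0), F = (1, 0), D = (0, 1), P = (2, -3).
1. H lies on line PF with PH:HF = 2:3 ⇒ H = (8/5, -9/5)
2. V is the intersection of line CD and line HF ⇒ V = (0, 3)
V = H + t·(F−H) with t = 8/3, so HV:VF = t:(1−t) = 8/3:-5/3

HV:VF = -8/5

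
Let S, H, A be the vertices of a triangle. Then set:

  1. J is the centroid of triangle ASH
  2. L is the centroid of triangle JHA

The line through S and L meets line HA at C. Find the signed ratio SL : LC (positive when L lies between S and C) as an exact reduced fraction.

SL:LC = 8

Work in coordinates with S = (0, 0), H = (1, 0), A = (0, 1).
1. J is the centroid of triangle ASH ⇒ J = (1/3, 1/3)
2. L is the centroid of triangle JHA ⇒ L = (4/9, 4/9)
line SL meets HA at C = (1/2, 1/2)
L = S + t·(C−S) with t = 8/9, so SL:LC = 8/9:1/9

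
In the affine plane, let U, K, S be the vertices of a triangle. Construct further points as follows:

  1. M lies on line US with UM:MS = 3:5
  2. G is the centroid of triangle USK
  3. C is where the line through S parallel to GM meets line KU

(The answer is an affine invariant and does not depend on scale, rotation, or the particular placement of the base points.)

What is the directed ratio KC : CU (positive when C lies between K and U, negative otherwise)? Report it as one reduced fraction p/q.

Set U = (0, 0), K = (1, 0), S = (0, 1); any affine frame gives the same invariant.
1. M lies on line US with UM:MS = 3:5 ⇒ M = (0, 3/8)
2. G is the centroid of triangle USK ⇒ G = (1/3, 1/3)
3. C is where the line through S parallel to GM meets line KU ⇒ C = (8, 0)
C = K + t·(U−K) with t = -7, so KC:CU = t:(1−t) = -7:8

KC:CU = -7/8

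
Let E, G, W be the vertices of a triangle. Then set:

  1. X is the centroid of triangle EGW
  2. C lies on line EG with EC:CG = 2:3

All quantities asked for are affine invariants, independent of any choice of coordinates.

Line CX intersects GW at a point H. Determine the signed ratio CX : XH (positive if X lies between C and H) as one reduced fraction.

Choose coordinates E = (0, 0), G = (1, 0), W = (0, 1).
1. X is the centroid of triangle EGW ⇒ X = (1/3, 1/3)
2. C lies on line EG with EC:CG = 2:3 ⇒ C = (2/5, 0)
line CX meets GW at H = (1/4, 3/4)
X = C + t·(H−C) with t = 4/9, so CX:XH = 4/9:5/9

CX:XH = 4/5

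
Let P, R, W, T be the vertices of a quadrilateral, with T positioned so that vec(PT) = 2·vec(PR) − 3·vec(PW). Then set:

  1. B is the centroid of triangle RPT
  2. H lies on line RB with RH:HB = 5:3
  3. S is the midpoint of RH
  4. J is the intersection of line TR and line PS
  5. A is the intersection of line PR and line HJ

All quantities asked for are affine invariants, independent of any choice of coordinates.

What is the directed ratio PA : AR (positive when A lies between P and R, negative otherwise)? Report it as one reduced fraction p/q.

Choose coordinates P = (0, 0), R = (1, 0), W = (0, 1), T = (2, -3).
1. B is the centroid of triangle RPT ⇒ B = (1, -1)
2. H lies on line RB with RH:HB = 5:3 ⇒ H = (1, -5/8)
3. S is the midpoint of RH ⇒ S = (1, -5/16)
4. J is the intersection of line TR and line PS ⇒ J = (48/43, -15/43)
5. A is the intersection of line PR and line HJ ⇒ A = (24/19, 0)
A = P + t·(R−P) with t = 24/19, so PA:AR = t:(1−t) = 24/19:-5/19

PA:AR = -24/5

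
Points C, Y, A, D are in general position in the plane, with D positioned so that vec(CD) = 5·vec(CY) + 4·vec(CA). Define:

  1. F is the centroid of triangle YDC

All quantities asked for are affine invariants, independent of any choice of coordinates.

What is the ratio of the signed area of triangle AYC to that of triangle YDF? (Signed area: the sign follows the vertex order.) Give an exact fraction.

[AYC]:[YDF] = -3/4

Assign C = (0, 0), Y = (1, 0), A = (0, 1), D = (5, 4) — the answer is frame-independent, so this choice is without loss of generality.
1. F is the centroid of triangle YDC ⇒ F = (2, 4/3)
2·[AYC] = -1, 2·[YDF] = 4/3
[AYC]:[YDF] = -1:4/3 = -3/4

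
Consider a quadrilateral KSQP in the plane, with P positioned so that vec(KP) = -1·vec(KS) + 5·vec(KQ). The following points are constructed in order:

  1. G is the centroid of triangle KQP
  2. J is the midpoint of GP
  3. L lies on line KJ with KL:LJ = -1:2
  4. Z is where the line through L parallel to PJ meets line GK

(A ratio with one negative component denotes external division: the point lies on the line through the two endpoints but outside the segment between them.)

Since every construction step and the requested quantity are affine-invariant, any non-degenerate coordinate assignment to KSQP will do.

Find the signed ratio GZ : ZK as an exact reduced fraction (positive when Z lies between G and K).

GZ:ZK = -2

Choose coordinates K = (0, 0), S = (1, 0), Q = (0, 1), P = (-1, 5).
1. G is the centroid of triangle KQP ⇒ G = (-1/3, 2)
2. J is the midpoint of GP ⇒ J = (-2/3, 7/2)
3. L lies on line KJ with KL:LJ = -1:2 ⇒ L = (2/3, -7/2)
4. Z is where the line through L parallel to PJ meets line GK ⇒ Z = (1/3, -2)
Z = G + t·(K−G) with t = 2, so GZ:ZK = t:(1−t) = 2:-1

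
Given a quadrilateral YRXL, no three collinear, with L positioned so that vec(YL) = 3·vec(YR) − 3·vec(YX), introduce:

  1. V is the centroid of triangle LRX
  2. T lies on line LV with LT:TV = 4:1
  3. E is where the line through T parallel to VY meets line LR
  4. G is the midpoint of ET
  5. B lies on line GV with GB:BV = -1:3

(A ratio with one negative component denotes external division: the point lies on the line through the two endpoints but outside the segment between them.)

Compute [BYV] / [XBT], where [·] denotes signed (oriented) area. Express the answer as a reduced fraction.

Assign Y = (0, 0), R = (1, 0), X = (0, 1), L = (3, -3) — the answer is frame-independent, so this choice is without loss of generality.
1. V is the centroid of triangle LRX ⇒ V = (4/3, -2/3)
2. T lies on line LV with LT:TV = 4:1 ⇒ T = (5/3, -17/15)
3. E is where the line through T parallel to VY meets line LR ⇒ E = (9/5, -6/5)
4. G is the midpoint of ET ⇒ G = (26/15, -7/6)
5. B lies on line GV with GB:BV = -1:3 ⇒ B = (29/15, -17/12)
2·[BYV] = -3/5, 2·[XBT] = -29/300
[BYV]:[XBT] = -3/5:-29/300 = 180/29

[BYV]:[XBT] = 180/29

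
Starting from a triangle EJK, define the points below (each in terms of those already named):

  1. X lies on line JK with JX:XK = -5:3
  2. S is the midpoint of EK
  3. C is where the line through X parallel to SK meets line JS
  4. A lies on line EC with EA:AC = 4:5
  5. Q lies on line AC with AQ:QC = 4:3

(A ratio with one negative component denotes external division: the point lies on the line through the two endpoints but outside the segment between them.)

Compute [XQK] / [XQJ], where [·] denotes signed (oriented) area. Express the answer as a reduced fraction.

Work in coordinates with E = (0, 0), J = (1, 0), K = (0, 1).
1. X lies on line JK with JX:XK = -5:3 ⇒ X = (-3/2, 5/2)
2. S is the midpoint of EK ⇒ S = (0, 1/2)
3. C is where the line through X parallel to SK meets line JS ⇒ C = (-3/2, 5/4)
4. A lies on line EC with EA:AC = 4:5 ⇒ A = (-2/3, 5/9)
5. Q lies on line AC with AQ:QC = 4:3 ⇒ Q = (-8/7, 20/21)
2·[XQK] = 25/14, 2·[XQJ] = 125/42
[XQK]:[XQJ] = 25/14:125/42 = 3/5

[XQK]:[XQJ] = 3/5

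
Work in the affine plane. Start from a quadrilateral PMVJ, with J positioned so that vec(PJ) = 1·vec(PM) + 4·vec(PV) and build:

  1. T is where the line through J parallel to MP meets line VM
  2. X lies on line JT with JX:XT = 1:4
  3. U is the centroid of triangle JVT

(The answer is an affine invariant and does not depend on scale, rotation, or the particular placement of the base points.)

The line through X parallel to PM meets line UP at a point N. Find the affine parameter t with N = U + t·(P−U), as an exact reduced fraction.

Set P = (0, 0), M = (1, 0), V = (0, 1), J = (1, 4); any affine frame gives the same invariant.
1. T is where the line through J parallel to MP meets line VM ⇒ T = (-3, 4)
2. X lies on line JT with JX:XT = 1:4 ⇒ X = (1/5, 4)
3. U is the centroid of triangle JVT ⇒ U = (-2/3, 3)
through X parallel to PM: direction (1, 0); meets UP at N = (-8/9, 4)
N = U + t·(P−U) with t = -1/3

t = -1/3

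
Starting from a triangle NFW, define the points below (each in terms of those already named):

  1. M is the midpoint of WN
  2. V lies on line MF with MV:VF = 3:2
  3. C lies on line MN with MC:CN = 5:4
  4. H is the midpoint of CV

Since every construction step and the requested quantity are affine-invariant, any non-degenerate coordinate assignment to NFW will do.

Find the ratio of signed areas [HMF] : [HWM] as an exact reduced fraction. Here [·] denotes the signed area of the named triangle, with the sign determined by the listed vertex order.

Assign N = (0, 0), F = (1, 0), W = (0, 1) — the answer is frame-independent, so this choice is without loss of generality.
1. M is the midpoint of WN ⇒ M = (0, 1/2)
2. V lies on line MF with MV:VF = 3:2 ⇒ V = (3/5, 1/5)
3. C lies on line MN with MC:CN = 5:4 ⇒ C = (0, 2/9)
4. H is the midpoint of CV ⇒ H = (3/10, 19/90)
2·[HMF] = -5/36, 2·[HWM] = 3/20
[HMF]:[HWM] = -5/36:3/20 = -25/27

[HMF]:[HWM] = -25/27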